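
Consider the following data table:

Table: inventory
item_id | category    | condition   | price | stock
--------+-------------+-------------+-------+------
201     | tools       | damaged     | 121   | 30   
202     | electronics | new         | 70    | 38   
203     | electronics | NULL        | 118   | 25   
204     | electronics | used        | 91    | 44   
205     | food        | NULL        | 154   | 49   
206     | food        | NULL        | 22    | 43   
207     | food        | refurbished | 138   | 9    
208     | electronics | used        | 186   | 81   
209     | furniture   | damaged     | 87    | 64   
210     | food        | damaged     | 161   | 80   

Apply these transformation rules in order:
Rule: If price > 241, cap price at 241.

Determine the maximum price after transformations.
186

Step 1: Original maximum price = 186
Step 2: Check cap of 241 against maximum
Step 3: No records exceed the cap (max 186 <= cap 241), so no capping applies
Step 4: Maximum after transformation = 186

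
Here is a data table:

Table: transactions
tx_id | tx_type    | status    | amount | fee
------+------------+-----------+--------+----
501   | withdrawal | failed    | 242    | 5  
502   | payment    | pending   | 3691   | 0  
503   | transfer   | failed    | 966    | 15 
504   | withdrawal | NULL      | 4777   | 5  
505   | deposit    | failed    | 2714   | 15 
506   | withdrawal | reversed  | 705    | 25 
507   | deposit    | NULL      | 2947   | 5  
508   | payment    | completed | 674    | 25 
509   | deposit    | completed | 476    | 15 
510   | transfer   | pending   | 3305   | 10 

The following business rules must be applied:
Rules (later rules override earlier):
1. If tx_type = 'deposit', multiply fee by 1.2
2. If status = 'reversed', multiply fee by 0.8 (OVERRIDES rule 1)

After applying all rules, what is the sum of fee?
122.0

Step 1: Rule 2 takes priority for records with status = 'reversed'
  - 1 records: 25 × 0.8 = 20.0
Step 2: Rule 1 applies to remaining records with tx_type = 'deposit'
  - 3 records: 35 × 1.2 = 42.0
Step 3: Other records unchanged: 60
Step 4: Final sum = 20.0 + 42.0 + 60 = 122.0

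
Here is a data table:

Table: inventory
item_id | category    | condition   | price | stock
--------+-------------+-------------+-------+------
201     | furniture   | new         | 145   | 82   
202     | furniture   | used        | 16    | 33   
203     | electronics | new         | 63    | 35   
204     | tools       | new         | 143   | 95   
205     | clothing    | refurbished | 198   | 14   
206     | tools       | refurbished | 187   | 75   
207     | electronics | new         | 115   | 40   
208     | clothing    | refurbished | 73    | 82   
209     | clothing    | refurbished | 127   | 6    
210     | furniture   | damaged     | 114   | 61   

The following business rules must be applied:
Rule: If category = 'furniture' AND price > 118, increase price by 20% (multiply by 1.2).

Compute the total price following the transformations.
1210.0

Step 1: Find records where category = 'furniture' AND price > 118
Step 2: 1 records match, summing to 145
Step 3: After multiplier: 145 × 1.2 = 174.0
Step 4: Unaffected records sum: 1036
Step 5: Final sum = 174.0 + 1036 = 1210.0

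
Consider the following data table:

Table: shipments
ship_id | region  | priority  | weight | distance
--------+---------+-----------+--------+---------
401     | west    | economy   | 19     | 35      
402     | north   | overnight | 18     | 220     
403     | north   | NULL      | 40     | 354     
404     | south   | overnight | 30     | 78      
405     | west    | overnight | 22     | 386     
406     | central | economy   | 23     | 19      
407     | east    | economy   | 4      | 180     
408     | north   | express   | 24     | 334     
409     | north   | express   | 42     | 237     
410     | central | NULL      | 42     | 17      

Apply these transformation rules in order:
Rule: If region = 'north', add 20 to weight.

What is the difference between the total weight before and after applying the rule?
80

Step 1: Original sum of weight = 264
Step 2: 4 records have region = 'north'
Step 3: Each affected record changes by 20
Step 4: Total change = 4 × 20 = 80
Step 5: New sum = 264 + 80 = 344
Step 6: Difference = |344 - 264| = 80
        (Sum increased by 80)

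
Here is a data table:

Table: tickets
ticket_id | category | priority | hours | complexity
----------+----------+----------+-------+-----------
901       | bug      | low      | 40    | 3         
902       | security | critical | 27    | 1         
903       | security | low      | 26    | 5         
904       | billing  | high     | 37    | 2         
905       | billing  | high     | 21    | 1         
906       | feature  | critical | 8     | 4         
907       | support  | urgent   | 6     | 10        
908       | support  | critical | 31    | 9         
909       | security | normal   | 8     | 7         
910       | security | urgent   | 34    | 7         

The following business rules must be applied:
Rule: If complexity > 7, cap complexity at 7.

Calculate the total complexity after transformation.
44

Step 1: 2 records have complexity > 7
Step 2: These records originally summed to 19
Step 3: After capping: 2 × 7 = 14
Step 4: Unaffected records sum: 30
Step 5: Final sum = 14 + 30 = 44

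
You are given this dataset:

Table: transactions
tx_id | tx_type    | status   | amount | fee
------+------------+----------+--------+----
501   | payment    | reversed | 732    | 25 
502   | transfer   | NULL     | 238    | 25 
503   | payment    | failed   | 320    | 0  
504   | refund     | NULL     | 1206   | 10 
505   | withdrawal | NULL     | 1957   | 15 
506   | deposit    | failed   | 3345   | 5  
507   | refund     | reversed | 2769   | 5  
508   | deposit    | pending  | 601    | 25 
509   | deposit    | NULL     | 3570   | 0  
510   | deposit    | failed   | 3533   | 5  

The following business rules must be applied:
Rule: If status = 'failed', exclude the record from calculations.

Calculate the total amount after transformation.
11073

Step 1: Identify records where status = 'failed'
Step 2: The excluded records sum to 7198
Step 3: Original total amount = 18271
Step 4: Remaining total = 18271 - 7198 = 11073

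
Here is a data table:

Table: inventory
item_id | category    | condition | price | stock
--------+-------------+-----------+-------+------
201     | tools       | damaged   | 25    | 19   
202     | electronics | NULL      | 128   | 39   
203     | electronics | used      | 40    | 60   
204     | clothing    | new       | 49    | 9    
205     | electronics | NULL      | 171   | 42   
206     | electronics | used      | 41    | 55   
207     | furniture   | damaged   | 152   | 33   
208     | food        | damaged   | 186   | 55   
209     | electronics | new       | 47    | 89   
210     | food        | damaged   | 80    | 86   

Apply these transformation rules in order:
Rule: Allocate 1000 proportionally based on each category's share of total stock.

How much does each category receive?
clothing: 18.48, electronics: 585.22, food: 289.53, furniture: 67.76, tools: 39.01

Step 1: Calculate total stock = 487
Step 2: Calculate each category's proportion:
  clothing: 9/487 = 1.85% → 18.48
  electronics: 285/487 = 58.52% → 585.22
  food: 141/487 = 28.95% → 289.53
  furniture: 33/487 = 6.78% → 67.76
  tools: 19/487 = 3.90% → 39.01
Step 3: Verify: sum of allocations ≈ 1000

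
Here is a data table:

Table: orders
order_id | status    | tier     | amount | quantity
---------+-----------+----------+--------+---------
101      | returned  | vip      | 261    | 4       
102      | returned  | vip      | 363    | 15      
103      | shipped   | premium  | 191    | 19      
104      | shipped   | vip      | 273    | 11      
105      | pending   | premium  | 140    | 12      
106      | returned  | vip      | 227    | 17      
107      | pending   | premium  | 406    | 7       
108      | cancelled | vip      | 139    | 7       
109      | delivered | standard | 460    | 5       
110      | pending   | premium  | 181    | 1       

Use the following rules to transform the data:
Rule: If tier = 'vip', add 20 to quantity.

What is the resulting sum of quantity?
198

Step 1: Count records where tier = 'vip': 5
Step 2: Total bonus added: 5 × 20 = 100
Step 3: Original sum of quantity: 98
Step 4: Final sum = 98 + 100 = 198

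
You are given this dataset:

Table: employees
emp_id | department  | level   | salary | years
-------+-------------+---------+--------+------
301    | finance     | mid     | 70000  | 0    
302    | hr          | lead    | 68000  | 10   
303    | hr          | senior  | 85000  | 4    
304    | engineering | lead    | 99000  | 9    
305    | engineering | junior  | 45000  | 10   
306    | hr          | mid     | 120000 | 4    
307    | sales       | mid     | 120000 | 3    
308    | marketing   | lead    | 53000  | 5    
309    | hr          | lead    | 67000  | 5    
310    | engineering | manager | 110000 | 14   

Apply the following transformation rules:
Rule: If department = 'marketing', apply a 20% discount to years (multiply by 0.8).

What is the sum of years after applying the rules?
63.0

Step 1: Records with department = 'marketing' have total years = 5
Step 2: Apply multiplier: 5 × 0.8 = 4.0
Step 3: Other records total: 59
Step 4: Final sum = 4.0 + 59 = 63.0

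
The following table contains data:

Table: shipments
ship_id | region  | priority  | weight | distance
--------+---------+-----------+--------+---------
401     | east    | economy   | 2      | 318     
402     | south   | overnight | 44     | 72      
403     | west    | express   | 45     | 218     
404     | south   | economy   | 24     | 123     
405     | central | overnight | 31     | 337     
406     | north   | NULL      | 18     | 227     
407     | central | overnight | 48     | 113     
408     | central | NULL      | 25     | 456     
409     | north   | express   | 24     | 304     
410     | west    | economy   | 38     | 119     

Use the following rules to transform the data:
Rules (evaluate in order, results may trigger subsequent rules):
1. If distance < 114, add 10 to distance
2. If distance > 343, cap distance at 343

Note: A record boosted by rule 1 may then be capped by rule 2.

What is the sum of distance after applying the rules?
2194

Step 1: Apply rule 1 to records with distance < 114
  - 2 records get bonus of 10
  - Of these, 0 records then exceed 343 and get capped
Step 2: Apply rule 2 to records with distance > 343
  - 1 records (original) are capped
Step 3: Calculate final sum = 2194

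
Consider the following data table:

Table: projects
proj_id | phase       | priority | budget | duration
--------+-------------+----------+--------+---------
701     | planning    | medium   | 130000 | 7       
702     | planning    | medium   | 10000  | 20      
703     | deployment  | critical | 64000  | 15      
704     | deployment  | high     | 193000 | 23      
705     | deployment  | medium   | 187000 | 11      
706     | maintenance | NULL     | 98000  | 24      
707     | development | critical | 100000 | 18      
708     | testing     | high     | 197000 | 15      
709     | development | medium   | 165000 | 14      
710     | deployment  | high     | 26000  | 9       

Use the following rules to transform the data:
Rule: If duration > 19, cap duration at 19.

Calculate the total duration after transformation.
146

Step 1: 3 records have duration > 19
Step 2: These records originally summed to 67
Step 3: After capping: 3 × 19 = 57
Step 4: Unaffected records sum: 89
Step 5: Final sum = 57 + 89 = 146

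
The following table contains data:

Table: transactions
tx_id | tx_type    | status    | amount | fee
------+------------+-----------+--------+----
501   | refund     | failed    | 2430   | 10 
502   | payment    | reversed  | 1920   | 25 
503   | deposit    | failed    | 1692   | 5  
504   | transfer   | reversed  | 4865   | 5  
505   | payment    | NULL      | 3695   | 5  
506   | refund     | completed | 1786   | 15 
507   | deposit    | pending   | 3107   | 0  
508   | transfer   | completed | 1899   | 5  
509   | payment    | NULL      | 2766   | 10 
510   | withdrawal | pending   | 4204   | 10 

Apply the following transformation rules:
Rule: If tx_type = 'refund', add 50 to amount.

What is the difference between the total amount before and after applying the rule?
100

Step 1: Original sum of amount = 28364
Step 2: 2 records have tx_type = 'refund'
Step 3: Each affected record changes by 50
Step 4: Total change = 2 × 50 = 100
Step 5: New sum = 28364 + 100 = 28464
Step 6: Difference = |28464 - 28364| = 100
        (Sum increased by 100)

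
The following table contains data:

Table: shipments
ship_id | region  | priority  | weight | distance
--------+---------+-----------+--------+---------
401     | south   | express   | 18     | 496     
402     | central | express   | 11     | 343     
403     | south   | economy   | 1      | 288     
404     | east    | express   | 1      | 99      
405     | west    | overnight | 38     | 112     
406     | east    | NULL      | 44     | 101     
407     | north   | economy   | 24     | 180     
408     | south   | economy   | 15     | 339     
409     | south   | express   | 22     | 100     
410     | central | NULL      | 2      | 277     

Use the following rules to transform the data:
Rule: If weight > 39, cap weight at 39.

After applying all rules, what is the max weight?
39

Step 1: Original maximum weight = 44
Step 2: Apply cap at 39
Step 3: 1 records had weight > 39 and were capped
Step 4: Maximum after transformation = 39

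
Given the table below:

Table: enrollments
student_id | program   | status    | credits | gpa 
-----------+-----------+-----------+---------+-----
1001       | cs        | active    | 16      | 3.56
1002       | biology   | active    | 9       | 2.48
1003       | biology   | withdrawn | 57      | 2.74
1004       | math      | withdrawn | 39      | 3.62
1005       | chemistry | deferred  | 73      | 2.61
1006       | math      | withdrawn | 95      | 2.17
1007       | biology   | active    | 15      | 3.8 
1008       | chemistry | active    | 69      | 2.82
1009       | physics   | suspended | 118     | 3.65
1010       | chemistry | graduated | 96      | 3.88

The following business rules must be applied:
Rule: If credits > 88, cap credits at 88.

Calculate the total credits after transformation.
542

Step 1: 3 records have credits > 88
Step 2: These records originally summed to 309
Step 3: After capping: 3 × 88 = 264
Step 4: Unaffected records sum: 278
Step 5: Final sum = 264 + 278 = 542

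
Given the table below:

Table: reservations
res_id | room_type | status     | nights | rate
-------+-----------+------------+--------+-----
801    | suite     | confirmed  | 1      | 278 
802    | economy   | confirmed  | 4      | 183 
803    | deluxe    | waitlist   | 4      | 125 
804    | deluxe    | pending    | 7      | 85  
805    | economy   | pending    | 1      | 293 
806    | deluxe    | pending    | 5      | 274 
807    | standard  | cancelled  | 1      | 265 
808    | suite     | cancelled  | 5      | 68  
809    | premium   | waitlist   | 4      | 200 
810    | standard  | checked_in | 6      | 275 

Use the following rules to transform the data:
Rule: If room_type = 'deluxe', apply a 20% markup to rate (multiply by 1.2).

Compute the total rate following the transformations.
2142.8

Step 1: Records with room_type = 'deluxe' have total rate = 484
Step 2: Apply multiplier: 484 × 1.2 = 580.8
Step 3: Other records total: 1562
Step 4: Final sum = 580.8 + 1562 = 2142.8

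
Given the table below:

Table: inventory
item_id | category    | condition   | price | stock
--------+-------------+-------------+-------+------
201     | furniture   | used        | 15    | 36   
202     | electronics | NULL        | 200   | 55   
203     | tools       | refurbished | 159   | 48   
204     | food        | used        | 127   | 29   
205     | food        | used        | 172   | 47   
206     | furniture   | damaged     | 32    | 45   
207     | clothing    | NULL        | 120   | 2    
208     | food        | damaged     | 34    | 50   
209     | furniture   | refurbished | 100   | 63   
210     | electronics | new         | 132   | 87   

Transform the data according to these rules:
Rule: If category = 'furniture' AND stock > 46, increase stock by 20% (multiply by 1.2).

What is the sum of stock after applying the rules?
474.6

Step 1: Find records where category = 'furniture' AND stock > 46
Step 2: 1 records match, summing to 63
Step 3: After multiplier: 63 × 1.2 = 75.6
Step 4: Unaffected records sum: 399
Step 5: Final sum = 75.6 + 399 = 474.6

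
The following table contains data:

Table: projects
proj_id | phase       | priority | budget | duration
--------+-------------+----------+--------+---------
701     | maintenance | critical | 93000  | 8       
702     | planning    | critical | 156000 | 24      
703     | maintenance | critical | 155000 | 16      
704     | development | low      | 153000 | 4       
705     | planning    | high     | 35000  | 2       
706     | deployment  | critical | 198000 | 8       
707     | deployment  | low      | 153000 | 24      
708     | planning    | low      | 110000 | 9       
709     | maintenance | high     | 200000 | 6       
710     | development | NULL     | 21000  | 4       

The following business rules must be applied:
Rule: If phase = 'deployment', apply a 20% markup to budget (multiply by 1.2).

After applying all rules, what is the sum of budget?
1344200.0

Step 1: Records with phase = 'deployment' have total budget = 351000
Step 2: Apply multiplier: 351000 × 1.2 = 421200.0
Step 3: Other records total: 923000
Step 4: Final sum = 421200.0 + 923000 = 1344200.0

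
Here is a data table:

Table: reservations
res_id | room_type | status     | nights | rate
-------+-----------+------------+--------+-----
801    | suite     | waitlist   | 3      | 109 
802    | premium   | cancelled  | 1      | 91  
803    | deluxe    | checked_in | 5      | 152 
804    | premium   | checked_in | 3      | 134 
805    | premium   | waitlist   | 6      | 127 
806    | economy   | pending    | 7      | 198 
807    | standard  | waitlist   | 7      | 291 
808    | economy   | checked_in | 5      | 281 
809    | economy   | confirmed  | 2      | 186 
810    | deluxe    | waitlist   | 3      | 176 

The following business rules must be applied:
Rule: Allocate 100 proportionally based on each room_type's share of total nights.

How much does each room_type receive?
deluxe: 19.05, economy: 33.33, premium: 23.81, standard: 16.67, suite: 7.14

Step 1: Calculate total nights = 42
Step 2: Calculate each room_type's proportion:
  deluxe: 8/42 = 19.05% → 19.05
  economy: 14/42 = 33.33% → 33.33
  premium: 10/42 = 23.81% → 23.81
  standard: 7/42 = 16.67% → 16.67
  suite: 3/42 = 7.14% → 7.14
Step 3: Verify: sum of allocations ≈ 100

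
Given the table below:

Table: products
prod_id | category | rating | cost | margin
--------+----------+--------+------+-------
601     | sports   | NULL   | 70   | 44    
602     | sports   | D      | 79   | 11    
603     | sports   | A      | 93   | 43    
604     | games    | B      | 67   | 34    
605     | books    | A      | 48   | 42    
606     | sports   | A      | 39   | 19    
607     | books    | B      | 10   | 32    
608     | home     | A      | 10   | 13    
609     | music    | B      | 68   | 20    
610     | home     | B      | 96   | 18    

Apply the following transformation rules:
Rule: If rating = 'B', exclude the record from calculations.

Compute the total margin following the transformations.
172

Step 1: Identify records where rating = 'B'
Step 2: The excluded records sum to 104
Step 3: Original total margin = 276
Step 4: Remaining total = 276 - 104 = 172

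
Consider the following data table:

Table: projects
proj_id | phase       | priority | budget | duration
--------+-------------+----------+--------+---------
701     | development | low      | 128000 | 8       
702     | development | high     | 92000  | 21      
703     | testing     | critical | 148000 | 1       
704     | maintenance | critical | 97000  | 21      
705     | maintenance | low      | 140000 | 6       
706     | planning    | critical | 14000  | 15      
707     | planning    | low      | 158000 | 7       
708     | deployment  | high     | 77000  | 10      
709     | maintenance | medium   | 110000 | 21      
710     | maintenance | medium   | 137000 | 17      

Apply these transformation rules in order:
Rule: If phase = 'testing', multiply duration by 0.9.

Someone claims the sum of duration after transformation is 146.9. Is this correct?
No, the correct result is 126.9.

Step 1: Calculate the correct sum after transformation
Step 2: Apply multiplier 0.9 to records where phase = 'testing'
Step 3: Correct result = 126.9
Step 4: Claimed result = 146.9
Step 5: 126.9 ≠ 146.9
Conclusion: The claimed result is incorrect. The correct answer is 126.9.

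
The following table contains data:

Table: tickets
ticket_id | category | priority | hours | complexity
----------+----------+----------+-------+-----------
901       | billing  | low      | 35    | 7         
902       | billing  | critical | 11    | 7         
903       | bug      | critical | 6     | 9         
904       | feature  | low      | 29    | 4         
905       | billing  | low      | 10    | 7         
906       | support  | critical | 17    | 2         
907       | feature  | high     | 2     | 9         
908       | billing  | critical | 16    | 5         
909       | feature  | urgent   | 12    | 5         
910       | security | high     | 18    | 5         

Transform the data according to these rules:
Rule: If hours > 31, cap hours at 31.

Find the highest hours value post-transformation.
31

Step 1: Original maximum hours = 35
Step 2: Apply cap at 31
Step 3: 1 records had hours > 31 and were capped
Step 4: Maximum after transformation = 31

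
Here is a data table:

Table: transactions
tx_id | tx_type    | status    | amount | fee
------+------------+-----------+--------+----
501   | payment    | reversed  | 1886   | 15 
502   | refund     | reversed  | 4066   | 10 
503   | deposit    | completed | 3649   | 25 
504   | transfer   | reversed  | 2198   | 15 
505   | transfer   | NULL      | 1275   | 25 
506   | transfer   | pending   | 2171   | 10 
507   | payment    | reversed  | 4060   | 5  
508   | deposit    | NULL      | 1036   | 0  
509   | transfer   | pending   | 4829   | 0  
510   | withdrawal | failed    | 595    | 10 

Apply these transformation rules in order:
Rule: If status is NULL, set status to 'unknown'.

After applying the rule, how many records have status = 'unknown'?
2

Step 1: Count records where status IS NULL
Step 2: Found 2 records with NULL status
Step 3: These records will have status set to 'unknown'
Step 4: Records already having status = 'unknown': 0
Step 5: Answer: 2 + 0 = 2 records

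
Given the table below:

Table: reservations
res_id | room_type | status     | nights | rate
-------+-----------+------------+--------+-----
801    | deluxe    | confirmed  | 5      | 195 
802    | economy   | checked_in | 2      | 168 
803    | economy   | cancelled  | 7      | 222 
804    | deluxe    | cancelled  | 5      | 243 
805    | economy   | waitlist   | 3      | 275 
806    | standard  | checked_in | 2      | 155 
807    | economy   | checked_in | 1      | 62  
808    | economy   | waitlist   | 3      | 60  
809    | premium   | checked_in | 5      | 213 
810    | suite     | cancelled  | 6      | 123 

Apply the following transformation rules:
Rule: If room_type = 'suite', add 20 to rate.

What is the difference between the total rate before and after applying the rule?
20

Step 1: Original sum of rate = 1716
Step 2: 1 records have room_type = 'suite'
Step 3: Each affected record changes by 20
Step 4: Total change = 1 × 20 = 20
Step 5: New sum = 1716 + 20 = 1736
Step 6: Difference = |1736 - 1716| = 20
        (Sum increased by 20)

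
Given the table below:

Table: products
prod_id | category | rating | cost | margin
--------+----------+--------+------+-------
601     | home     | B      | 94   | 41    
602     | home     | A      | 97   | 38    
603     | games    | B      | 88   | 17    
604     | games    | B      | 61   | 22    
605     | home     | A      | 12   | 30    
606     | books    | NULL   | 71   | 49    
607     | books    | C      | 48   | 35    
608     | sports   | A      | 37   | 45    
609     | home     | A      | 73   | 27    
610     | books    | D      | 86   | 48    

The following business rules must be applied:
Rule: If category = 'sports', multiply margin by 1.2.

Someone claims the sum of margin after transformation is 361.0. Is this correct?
Yes, the result is correct.

Step 1: Calculate the correct sum after transformation
Step 2: Apply multiplier 1.2 to records where category = 'sports'
Step 3: Correct result = 361.0
Step 4: Claimed result = 361.0
Step 5: 361.0 = 361.0 ✓
Conclusion: The claimed result is correct.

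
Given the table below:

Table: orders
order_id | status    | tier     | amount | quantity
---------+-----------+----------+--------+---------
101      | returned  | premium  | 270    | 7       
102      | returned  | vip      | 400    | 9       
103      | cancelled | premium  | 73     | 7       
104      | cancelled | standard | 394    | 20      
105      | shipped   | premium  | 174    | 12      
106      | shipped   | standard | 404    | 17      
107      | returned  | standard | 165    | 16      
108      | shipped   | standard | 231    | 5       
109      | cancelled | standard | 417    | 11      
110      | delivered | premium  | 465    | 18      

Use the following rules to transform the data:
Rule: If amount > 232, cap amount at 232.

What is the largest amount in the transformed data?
232

Step 1: Original maximum amount = 465
Step 2: Apply cap at 232
Step 3: 6 records had amount > 232 and were capped
Step 4: Maximum after transformation = 232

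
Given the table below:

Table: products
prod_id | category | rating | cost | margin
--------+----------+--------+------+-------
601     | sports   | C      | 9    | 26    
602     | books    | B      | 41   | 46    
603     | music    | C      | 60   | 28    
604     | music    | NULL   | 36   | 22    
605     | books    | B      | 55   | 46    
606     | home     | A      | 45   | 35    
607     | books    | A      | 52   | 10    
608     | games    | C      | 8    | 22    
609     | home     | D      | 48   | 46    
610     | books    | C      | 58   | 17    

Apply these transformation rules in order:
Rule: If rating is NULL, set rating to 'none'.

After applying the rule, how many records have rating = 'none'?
1

Step 1: Count records where rating IS NULL
Step 2: Found 1 records with NULL rating
Step 3: These records will have rating set to 'none'
Step 4: Records already having rating = 'none': 0
Step 5: Answer: 1 + 0 = 1 records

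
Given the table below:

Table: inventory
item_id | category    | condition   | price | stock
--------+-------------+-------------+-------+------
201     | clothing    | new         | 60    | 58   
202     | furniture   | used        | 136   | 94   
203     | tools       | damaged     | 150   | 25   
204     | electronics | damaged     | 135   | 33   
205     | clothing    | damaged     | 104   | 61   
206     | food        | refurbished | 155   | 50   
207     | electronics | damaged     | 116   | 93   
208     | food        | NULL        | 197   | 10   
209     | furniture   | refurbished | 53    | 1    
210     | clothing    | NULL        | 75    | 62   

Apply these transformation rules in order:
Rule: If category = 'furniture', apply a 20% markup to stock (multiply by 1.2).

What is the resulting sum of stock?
506.0

Step 1: Records with category = 'furniture' have total stock = 95
Step 2: Apply multiplier: 95 × 1.2 = 114.0
Step 3: Other records total: 392
Step 4: Final sum = 114.0 + 392 = 506.0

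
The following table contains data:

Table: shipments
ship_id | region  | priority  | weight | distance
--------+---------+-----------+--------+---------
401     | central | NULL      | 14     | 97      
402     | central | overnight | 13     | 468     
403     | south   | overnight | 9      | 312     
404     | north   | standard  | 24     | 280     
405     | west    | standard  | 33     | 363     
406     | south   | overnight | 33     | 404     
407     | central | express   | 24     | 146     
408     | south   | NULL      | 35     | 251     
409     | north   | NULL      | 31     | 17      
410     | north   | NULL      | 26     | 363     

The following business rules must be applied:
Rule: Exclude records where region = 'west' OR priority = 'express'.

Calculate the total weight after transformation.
185

Step 1: Find records where region = 'west' OR priority = 'express'
Step 2: 2 records match, summing to 57
Step 3: Original sum: 242
Step 4: Remaining sum = 242 - 57 = 185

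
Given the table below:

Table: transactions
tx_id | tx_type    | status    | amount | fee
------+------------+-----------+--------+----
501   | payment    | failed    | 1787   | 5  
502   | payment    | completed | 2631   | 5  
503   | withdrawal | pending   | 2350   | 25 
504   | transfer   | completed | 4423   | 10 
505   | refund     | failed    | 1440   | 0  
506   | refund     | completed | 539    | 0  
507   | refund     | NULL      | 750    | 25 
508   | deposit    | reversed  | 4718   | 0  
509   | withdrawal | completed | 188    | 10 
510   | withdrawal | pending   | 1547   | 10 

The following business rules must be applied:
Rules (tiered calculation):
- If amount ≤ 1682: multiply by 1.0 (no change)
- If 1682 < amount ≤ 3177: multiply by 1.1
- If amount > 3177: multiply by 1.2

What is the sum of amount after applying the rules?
22878.0

Step 1: Tier 1 (amount ≤ 1682): 5 records, sum = 4464 × 1.0 = 4464.0
Step 2: Tier 2 (1682 < amount ≤ 3177): 3 records, sum = 6768 × 1.1 = 7444.8
Step 3: Tier 3 (amount > 3177): 2 records, sum = 9141 × 1.2 = 10969.2
Step 4: Final sum = 4464.0 + 7444.8 + 10969.2 = 22878.0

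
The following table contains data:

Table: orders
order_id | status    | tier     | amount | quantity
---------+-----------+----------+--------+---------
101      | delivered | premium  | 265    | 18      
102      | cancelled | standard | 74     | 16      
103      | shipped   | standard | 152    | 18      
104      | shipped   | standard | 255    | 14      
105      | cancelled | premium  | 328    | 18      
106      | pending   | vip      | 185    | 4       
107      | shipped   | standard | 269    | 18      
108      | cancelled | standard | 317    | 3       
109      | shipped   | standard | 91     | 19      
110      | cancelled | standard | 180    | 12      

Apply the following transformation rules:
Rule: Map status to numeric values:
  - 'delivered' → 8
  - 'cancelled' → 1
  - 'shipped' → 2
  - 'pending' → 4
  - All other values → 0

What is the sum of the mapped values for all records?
24

Step 1: Apply mapping to each record
Step 2: Count by status:
  'delivered': 1 records × 8 = 8
  'cancelled': 4 records × 1 = 4
  'shipped': 4 records × 2 = 8
  'pending': 1 records × 4 = 4
Step 3: Sum all mapped values = 24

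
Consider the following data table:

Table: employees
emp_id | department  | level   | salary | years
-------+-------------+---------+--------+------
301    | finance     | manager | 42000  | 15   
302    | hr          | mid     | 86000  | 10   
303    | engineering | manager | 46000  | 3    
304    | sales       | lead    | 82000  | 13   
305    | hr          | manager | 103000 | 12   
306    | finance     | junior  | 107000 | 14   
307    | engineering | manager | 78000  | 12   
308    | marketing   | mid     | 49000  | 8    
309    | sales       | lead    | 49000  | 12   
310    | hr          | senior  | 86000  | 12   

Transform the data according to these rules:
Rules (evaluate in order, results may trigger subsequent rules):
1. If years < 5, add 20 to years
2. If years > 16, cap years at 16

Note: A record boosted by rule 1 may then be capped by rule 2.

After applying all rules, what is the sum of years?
124

Step 1: Apply rule 1 to records with years < 5
  - 1 records get bonus of 20
  - Of these, 1 records then exceed 16 and get capped
Step 2: Apply rule 2 to records with years > 16
  - 0 records (original) are capped
Step 3: Calculate final sum = 124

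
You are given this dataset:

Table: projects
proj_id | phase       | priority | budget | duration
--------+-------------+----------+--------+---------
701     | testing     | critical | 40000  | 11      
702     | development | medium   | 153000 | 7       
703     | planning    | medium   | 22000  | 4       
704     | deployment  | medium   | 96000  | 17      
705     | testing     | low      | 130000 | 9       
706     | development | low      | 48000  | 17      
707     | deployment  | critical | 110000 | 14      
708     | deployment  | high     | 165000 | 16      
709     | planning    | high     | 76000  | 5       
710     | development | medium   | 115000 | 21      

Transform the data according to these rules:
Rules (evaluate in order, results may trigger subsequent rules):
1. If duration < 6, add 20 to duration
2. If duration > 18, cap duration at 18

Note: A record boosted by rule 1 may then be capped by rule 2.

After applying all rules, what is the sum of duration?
145

Step 1: Apply rule 1 to records with duration < 6
  - 2 records get bonus of 20
  - Of these, 2 records then exceed 18 and get capped
Step 2: Apply rule 2 to records with duration > 18
  - 1 records (original) are capped
Step 3: Calculate final sum = 145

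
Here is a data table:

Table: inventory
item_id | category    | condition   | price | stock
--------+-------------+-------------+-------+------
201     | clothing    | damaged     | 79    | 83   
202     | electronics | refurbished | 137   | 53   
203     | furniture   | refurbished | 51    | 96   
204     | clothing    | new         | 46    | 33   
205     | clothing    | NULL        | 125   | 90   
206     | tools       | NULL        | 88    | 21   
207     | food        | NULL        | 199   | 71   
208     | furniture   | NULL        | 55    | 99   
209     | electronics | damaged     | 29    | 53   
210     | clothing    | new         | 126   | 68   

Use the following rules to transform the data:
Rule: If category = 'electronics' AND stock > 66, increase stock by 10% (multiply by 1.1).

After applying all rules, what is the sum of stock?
667

Step 1: Find records where category = 'electronics' AND stock > 66
Step 2: 0 records match, summing to 0
Step 3: After multiplier: 0 × 1.1 = 0.0
Step 4: Unaffected records sum: 667
Step 5: Final sum = 0.0 + 667 = 667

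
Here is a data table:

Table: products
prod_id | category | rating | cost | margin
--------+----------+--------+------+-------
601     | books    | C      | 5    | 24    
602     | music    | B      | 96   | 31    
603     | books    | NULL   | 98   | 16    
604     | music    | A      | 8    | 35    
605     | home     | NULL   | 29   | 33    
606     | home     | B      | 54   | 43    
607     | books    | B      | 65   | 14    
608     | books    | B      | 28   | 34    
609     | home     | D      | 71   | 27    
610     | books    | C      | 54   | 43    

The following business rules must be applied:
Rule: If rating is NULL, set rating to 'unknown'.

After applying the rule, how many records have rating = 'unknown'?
2

Step 1: Count records where rating IS NULL
Step 2: Found 2 records with NULL rating
Step 3: These records will have rating set to 'unknown'
Step 4: Records already having rating = 'unknown': 0
Step 5: Answer: 2 + 0 = 2 records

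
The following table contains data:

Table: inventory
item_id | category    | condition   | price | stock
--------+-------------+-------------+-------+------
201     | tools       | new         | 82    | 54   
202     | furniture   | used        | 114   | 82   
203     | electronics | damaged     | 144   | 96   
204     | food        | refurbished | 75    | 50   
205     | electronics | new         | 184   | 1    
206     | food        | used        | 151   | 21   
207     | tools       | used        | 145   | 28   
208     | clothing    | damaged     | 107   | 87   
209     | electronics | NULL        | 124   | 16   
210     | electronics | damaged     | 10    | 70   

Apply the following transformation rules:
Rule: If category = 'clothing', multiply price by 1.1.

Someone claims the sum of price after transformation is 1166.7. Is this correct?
No, the correct result is 1146.7.

Step 1: Calculate the correct sum after transformation
Step 2: Apply multiplier 1.1 to records where category = 'clothing'
Step 3: Correct result = 1146.7
Step 4: Claimed result = 1166.7
Step 5: 1146.7 ≠ 1166.7
Conclusion: The claimed result is incorrect. The correct answer is 1146.7.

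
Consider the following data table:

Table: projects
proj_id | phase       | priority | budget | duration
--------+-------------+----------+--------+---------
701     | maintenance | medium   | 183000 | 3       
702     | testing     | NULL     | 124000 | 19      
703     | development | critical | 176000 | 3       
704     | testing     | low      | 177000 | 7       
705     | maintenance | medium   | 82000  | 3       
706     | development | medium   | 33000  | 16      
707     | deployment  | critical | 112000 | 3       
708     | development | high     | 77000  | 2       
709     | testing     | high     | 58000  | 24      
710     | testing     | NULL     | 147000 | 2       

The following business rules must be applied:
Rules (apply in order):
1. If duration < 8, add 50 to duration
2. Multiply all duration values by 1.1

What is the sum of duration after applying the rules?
475.2

Step 1: Apply Rule 1 - Add 50 to records with duration < 8
  - 7 records affected: 23 + (7 × 50) = 373
  - Unaffected records: 59
  - Sum after Rule 1: 432
Step 2: Apply Rule 2 - Multiply all by 1.1
  - 432 × 1.1 = 475.2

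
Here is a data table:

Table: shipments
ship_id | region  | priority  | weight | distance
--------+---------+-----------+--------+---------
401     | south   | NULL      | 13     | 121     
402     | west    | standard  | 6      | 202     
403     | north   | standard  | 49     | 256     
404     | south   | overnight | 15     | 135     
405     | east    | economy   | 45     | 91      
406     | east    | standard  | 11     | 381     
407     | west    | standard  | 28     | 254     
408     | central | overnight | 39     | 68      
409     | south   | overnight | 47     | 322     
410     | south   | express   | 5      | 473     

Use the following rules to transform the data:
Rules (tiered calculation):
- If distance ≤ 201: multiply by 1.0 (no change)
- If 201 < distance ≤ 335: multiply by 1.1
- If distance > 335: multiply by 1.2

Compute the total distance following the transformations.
2577.2

Step 1: Tier 1 (distance ≤ 201): 4 records, sum = 415 × 1.0 = 415.0
Step 2: Tier 2 (201 < distance ≤ 335): 4 records, sum = 1034 × 1.1 = 1137.4
Step 3: Tier 3 (distance > 335): 2 records, sum = 854 × 1.2 = 1024.8
Step 4: Final sum = 415.0 + 1137.4 + 1024.8 = 2577.2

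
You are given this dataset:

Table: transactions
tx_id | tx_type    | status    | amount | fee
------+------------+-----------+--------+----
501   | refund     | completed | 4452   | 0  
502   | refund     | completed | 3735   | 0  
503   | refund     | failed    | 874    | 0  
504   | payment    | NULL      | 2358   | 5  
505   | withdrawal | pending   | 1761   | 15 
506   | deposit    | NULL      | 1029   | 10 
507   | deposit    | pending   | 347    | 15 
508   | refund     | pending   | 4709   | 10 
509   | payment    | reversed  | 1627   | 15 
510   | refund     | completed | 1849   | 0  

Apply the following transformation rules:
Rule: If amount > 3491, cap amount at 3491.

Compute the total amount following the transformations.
20318

Step 1: 3 records have amount > 3491
Step 2: These records originally summed to 12896
Step 3: After capping: 3 × 3491 = 10473
Step 4: Unaffected records sum: 9845
Step 5: Final sum = 10473 + 9845 = 20318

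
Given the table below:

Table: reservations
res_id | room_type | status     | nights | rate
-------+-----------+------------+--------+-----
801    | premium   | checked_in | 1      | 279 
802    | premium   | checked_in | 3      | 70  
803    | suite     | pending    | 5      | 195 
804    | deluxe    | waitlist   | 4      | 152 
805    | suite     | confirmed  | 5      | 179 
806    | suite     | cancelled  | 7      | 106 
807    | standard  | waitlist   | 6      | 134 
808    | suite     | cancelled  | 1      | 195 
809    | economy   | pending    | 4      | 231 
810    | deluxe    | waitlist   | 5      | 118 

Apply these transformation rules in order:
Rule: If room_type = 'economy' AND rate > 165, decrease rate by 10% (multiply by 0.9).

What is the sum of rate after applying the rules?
1635.9

Step 1: Find records where room_type = 'economy' AND rate > 165
Step 2: 1 records match, summing to 231
Step 3: After multiplier: 231 × 0.9 = 207.9
Step 4: Unaffected records sum: 1428
Step 5: Final sum = 207.9 + 1428 = 1635.9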